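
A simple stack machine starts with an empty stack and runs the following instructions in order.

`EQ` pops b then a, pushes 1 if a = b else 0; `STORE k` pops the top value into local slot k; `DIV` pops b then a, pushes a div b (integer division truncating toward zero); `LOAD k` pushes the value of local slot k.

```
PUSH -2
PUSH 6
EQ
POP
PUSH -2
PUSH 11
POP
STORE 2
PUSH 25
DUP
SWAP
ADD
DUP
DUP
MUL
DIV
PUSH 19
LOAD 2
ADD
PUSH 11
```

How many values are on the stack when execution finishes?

3

PUSH -2 : [-2]
PUSH 6  : [-2, 6]
EQ      : [0]
POP     : []
PUSH -2 : [-2]
PUSH 11 : [-2, 11]
POP     : [-2]
STORE 2 : []
PUSH 25 : [25]
DUP     : [25, 25]
SWAP    : [25, 25]
ADD     : [50]
DUP     : [50, 50]
DUP     : [50, 50, 50]
MUL     : [50, 2500]
DIV     : [0]
PUSH 19 : [0, 19]
LOAD 2  : [0, 19, -2]
ADD     : [0, 17]
PUSH 11 : [0, 17, 11]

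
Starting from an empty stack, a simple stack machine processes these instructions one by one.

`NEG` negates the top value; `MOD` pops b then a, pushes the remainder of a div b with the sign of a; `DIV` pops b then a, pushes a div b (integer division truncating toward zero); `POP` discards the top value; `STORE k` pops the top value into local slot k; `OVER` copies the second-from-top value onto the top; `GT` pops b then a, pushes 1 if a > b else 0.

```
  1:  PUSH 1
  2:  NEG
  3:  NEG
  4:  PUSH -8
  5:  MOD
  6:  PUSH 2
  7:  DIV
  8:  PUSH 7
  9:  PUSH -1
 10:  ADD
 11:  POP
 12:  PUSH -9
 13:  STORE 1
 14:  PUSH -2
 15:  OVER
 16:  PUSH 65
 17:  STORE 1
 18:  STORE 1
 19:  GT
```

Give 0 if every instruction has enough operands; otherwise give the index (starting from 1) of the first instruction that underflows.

0

PUSH 1  : [1]
NEG     : [-1]
NEG     : [1]
PUSH -8 : [1, -8]
MOD     : [1]
PUSH 2  : [1, 2]
DIV     : [0]
PUSH 7  : [0, 7]
PUSH -1 : [0, 7, -1]
ADD     : [0, 6]
POP     : [0]
PUSH -9 : [0, -9]
STORE 1 : [0]
PUSH -2 : [0, -2]
OVER    : [0, -2, 0]
PUSH 65 : [0, -2, 0, 65]
STORE 1 : [0, -2, 0]
STORE 1 : [0, -2]
GT      : [1]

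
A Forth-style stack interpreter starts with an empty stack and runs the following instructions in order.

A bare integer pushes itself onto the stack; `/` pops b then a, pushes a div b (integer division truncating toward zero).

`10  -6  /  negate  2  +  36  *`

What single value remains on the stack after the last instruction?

108

10     : 10
-6     : 10 -6
/      : -1
negate : 1
2      : 1 2
+      : 3
36     : 3 36
*      : 108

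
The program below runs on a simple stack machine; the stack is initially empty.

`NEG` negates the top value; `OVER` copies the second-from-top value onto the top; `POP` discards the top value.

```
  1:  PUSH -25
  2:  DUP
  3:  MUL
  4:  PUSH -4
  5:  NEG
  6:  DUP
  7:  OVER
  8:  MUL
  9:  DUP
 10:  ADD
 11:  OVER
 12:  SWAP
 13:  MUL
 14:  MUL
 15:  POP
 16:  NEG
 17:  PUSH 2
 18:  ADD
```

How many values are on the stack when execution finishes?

PUSH -25 → [-25]
DUP      → [-25, -25]
MUL      → [625]
PUSH -4  → [625, -4]
NEG      → [625, 4]
DUP      → [625, 4, 4]
OVER     → [625, 4, 4, 4]
MUL      → [625, 4, 16]
DUP      → [625, 4, 16, 16]
ADD      → [625, 4, 32]
OVER     → [625, 4, 32, 4]
SWAP     → [625, 4, 4, 32]
MUL      → [625, 4, 128]
MUL      → [625, 512]
POP      → [625]
NEG      → [-625]
PUSH 2   → [-625, 2]
ADD      → [-623]

1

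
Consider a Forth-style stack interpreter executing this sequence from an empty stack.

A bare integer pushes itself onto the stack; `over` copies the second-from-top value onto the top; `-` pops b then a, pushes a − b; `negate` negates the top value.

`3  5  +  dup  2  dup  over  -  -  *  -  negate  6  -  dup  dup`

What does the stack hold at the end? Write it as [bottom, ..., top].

3      : [3]
5      : [3, 5]
+      : [8]
dup    : [8, 8]
2      : [8, 8, 2]
dup    : [8, 8, 2, 2]
over   : [8, 8, 2, 2, 2]
-      : [8, 8, 2, 0]
-      : [8, 8, 2]
*      : [8, 16]
-      : [-8]
negate : [8]
6      : [8, 6]
-      : [2]
dup    : [2, 2]
dup    : [2, 2, 2]

[2, 2, 2]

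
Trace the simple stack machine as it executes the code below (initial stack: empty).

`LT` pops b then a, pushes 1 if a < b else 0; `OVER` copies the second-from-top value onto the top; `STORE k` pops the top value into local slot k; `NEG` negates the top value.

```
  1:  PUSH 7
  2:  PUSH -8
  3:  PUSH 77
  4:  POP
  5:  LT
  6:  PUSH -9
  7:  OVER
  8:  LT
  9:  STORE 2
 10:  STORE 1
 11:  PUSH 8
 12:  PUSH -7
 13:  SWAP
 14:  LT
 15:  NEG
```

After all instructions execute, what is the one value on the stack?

PUSH 7   [7]
PUSH -8  [7, -8]
PUSH 77  [7, -8, 77]
POP      [7, -8]
LT       [0]
PUSH -9  [0, -9]
OVER     [0, -9, 0]
LT       [0, 1]
STORE 2  [0]
STORE 1  []
PUSH 8   [8]
PUSH -7  [8, -7]
SWAP     [-7, 8]
LT       [1]
NEG      [-1]

-1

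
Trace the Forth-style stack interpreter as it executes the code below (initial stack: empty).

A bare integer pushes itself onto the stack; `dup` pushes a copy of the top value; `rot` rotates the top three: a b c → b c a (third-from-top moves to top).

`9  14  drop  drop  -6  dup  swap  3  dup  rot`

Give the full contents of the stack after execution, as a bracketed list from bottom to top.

[-6, 3, 3, -6]

9    -> 9
14   -> 9 14
drop -> 9
drop -> (empty)
-6   -> -6
dup  -> -6 -6
swap -> -6 -6
3    -> -6 -6 3
dup  -> -6 -6 3 3
rot  -> -6 3 3 -6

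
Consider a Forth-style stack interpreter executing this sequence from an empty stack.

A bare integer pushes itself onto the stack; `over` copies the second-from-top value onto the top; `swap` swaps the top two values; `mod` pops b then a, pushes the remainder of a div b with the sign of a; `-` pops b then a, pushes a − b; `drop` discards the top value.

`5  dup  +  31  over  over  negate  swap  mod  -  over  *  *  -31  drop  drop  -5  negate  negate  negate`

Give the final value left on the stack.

5      → [5]
dup    → [5, 5]
+      → [10]
31     → [10, 31]
over   → [10, 31, 10]
over   → [10, 31, 10, 31]
negate → [10, 31, 10, -31]
swap   → [10, 31, -31, 10]
mod    → [10, 31, -1]
-      → [10, 32]
over   → [10, 32, 10]
*      → [10, 320]
*      → [3200]
-31    → [3200, -31]
drop   → [3200]
drop   → []
-5     → [-5]
negate → [5]
negate → [-5]
negate → [5]

5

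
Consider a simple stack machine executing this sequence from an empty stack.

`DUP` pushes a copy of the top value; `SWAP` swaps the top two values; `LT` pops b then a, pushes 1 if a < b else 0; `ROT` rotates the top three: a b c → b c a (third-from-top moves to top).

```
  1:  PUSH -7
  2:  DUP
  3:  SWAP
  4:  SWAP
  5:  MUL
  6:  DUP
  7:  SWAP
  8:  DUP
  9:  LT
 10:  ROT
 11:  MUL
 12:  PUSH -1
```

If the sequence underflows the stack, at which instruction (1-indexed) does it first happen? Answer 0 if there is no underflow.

PUSH -7 -> [-7]
DUP     -> [-7, -7]
SWAP    -> [-7, -7]
SWAP    -> [-7, -7]
MUL     -> [49]
DUP     -> [49, 49]
SWAP    -> [49, 49]
DUP     -> [49, 49, 49]
LT      -> [49, 0]
ROT  — needs 3 operands, stack has 2 → underflow

10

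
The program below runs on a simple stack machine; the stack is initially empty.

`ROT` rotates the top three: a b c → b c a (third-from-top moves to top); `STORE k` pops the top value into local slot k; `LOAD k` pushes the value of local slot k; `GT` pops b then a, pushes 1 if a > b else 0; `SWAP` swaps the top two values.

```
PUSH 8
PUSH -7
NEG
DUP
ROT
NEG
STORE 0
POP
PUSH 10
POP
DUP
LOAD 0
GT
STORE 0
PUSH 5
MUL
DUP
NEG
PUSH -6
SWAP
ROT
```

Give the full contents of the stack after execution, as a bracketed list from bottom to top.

PUSH 8   8
PUSH -7  8 -7
NEG      8 7
DUP      8 7 7
ROT      7 7 8
NEG      7 7 -8
STORE 0  7 7
POP      7
PUSH 10  7 10
POP      7
DUP      7 7
LOAD 0   7 7 -8
GT       7 1
STORE 0  7
PUSH 5   7 5
MUL      35
DUP      35 35
NEG      35 -35
PUSH -6  35 -35 -6
SWAP     35 -6 -35
ROT      -6 -35 35

[-6, -35, 35]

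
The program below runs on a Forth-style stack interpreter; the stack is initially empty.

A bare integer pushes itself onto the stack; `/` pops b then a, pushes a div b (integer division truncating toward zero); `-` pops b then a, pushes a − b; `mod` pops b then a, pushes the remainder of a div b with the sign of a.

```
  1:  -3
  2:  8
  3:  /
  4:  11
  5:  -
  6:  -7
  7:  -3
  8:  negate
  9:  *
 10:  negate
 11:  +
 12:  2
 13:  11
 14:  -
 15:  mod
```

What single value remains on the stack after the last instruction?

-3      -3
8       -3 8
/       0
11      0 11
-       -11
-7      -11 -7
-3      -11 -7 -3
negate  -11 -7 3
*       -11 -21
negate  -11 21
+       10
2       10 2
11      10 2 11
-       10 -9
mod     1

1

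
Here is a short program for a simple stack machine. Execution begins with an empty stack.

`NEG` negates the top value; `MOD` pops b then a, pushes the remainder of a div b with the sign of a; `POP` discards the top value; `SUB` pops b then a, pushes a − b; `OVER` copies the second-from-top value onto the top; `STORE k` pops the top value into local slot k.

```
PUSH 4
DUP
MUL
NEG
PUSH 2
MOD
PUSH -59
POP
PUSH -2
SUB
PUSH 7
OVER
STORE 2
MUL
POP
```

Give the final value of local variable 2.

PUSH 4   -> 4
DUP      -> 4 4
MUL      -> 16
NEG      -> -16
PUSH 2   -> -16 2
MOD      -> 0
PUSH -59 -> 0 -59
POP      -> 0
PUSH -2  -> 0 -2
SUB      -> 2
PUSH 7   -> 2 7
OVER     -> 2 7 2
STORE 2  -> 2 7
MUL      -> 14
POP      -> (empty)

2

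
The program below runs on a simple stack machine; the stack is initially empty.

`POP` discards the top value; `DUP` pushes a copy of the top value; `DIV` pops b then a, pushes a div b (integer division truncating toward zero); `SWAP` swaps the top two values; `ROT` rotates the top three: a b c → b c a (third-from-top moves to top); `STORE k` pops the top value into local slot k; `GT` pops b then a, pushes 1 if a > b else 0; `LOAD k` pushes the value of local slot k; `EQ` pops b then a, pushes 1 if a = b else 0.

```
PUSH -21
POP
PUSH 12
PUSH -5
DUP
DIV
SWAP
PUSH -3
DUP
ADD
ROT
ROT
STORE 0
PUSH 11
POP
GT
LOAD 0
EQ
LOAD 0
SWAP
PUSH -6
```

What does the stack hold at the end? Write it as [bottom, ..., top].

[12, 0, -6]

PUSH -21 : [-21]
POP      : []
PUSH 12  : [12]
PUSH -5  : [12, -5]
DUP      : [12, -5, -5]
DIV      : [12, 1]
SWAP     : [1, 12]
PUSH -3  : [1, 12, -3]
DUP      : [1, 12, -3, -3]
ADD      : [1, 12, -6]
ROT      : [12, -6, 1]
ROT      : [-6, 1, 12]
STORE 0  : [-6, 1]
PUSH 11  : [-6, 1, 11]
POP      : [-6, 1]
GT       : [0]
LOAD 0   : [0, 12]
EQ       : [0]
LOAD 0   : [0, 12]
SWAP     : [12, 0]
PUSH -6  : [12, 0, -6]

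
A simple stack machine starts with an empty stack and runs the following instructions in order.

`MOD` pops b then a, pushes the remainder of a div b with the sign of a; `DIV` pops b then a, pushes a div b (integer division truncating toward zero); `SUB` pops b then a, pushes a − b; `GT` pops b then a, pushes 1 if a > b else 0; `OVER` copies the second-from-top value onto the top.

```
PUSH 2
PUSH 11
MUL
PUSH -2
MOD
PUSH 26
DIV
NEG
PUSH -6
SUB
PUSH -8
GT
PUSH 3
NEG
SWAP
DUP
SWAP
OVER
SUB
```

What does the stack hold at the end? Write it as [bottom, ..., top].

PUSH 2  -> 2
PUSH 11 -> 2 11
MUL     -> 22
PUSH -2 -> 22 -2
MOD     -> 0
PUSH 26 -> 0 26
DIV     -> 0
NEG     -> 0
PUSH -6 -> 0 -6
SUB     -> 6
PUSH -8 -> 6 -8
GT      -> 1
PUSH 3  -> 1 3
NEG     -> 1 -3
SWAP    -> -3 1
DUP     -> -3 1 1
SWAP    -> -3 1 1
OVER    -> -3 1 1 1
SUB     -> -3 1 0

[-3, 1, 0]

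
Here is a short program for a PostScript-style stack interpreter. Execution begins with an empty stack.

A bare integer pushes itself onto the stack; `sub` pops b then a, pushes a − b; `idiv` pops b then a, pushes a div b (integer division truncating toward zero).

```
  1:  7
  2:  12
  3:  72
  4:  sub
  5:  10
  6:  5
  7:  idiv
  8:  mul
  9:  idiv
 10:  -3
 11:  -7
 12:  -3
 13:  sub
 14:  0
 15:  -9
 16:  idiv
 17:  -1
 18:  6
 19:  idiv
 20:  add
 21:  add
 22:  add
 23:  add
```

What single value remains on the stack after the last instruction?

7    → [7]
12   → [7, 12]
72   → [7, 12, 72]
sub  → [7, -60]
10   → [7, -60, 10]
5    → [7, -60, 10, 5]
idiv → [7, -60, 2]
mul  → [7, -120]
idiv → [0]
-3   → [0, -3]
-7   → [0, -3, -7]
-3   → [0, -3, -7, -3]
sub  → [0, -3, -4]
0    → [0, -3, -4, 0]
-9   → [0, -3, -4, 0, -9]
idiv → [0, -3, -4, 0]
-1   → [0, -3, -4, 0, -1]
6    → [0, -3, -4, 0, -1, 6]
idiv → [0, -3, -4, 0, 0]
add  → [0, -3, -4, 0]
add  → [0, -3, -4]
add  → [0, -7]
add  → [-7]

-7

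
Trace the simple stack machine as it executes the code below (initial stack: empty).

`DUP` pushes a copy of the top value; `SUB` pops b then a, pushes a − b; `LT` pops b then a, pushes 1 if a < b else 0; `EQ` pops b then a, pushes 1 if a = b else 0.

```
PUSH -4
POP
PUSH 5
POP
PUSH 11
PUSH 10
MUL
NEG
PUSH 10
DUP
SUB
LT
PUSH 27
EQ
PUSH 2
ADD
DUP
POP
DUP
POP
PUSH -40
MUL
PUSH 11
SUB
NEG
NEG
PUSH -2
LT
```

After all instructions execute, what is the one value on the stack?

1

PUSH -4   [-4]
POP       []
PUSH 5    [5]
POP       []
PUSH 11   [11]
PUSH 10   [11, 10]
MUL       [110]
NEG       [-110]
PUSH 10   [-110, 10]
DUP       [-110, 10, 10]
SUB       [-110, 0]
LT        [1]
PUSH 27   [1, 27]
EQ        [0]
PUSH 2    [0, 2]
ADD       [2]
DUP       [2, 2]
POP       [2]
DUP       [2, 2]
POP       [2]
PUSH -40  [2, -40]
MUL       [-80]
PUSH 11   [-80, 11]
SUB       [-91]
NEG       [91]
NEG       [-91]
PUSH -2   [-91, -2]
LT        [1]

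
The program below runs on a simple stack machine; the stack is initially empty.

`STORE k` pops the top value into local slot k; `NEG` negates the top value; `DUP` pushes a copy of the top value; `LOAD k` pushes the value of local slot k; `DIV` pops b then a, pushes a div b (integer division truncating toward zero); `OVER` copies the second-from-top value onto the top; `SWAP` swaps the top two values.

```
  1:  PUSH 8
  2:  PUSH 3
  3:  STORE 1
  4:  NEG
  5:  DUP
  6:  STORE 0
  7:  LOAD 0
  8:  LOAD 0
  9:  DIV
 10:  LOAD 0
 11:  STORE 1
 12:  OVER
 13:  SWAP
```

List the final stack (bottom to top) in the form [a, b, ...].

[-8, -8, 1]

PUSH 8  -> [8]
PUSH 3  -> [8, 3]
STORE 1 -> [8]
NEG     -> [-8]
DUP     -> [-8, -8]
STORE 0 -> [-8]
LOAD 0  -> [-8, -8]
LOAD 0  -> [-8, -8, -8]
DIV     -> [-8, 1]
LOAD 0  -> [-8, 1, -8]
STORE 1 -> [-8, 1]
OVER    -> [-8, 1, -8]
SWAP    -> [-8, -8, 1]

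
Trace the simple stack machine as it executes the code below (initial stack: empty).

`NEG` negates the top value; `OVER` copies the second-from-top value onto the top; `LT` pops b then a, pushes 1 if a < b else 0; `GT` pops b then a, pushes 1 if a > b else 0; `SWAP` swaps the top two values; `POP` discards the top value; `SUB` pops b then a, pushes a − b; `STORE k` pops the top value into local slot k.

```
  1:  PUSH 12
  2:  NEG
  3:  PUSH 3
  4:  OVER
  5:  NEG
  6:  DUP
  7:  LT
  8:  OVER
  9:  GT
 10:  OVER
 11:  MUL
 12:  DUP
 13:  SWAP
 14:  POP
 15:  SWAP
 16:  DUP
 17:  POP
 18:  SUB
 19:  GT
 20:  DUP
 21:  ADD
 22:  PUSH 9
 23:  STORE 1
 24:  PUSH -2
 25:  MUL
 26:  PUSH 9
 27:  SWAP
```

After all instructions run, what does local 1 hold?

PUSH 12 → [12]
NEG     → [-12]
PUSH 3  → [-12, 3]
OVER    → [-12, 3, -12]
NEG     → [-12, 3, 12]
DUP     → [-12, 3, 12, 12]
LT      → [-12, 3, 0]
OVER    → [-12, 3, 0, 3]
GT      → [-12, 3, 0]
OVER    → [-12, 3, 0, 3]
MUL     → [-12, 3, 0]
DUP     → [-12, 3, 0, 0]
SWAP    → [-12, 3, 0, 0]
POP     → [-12, 3, 0]
SWAP    → [-12, 0, 3]
DUP     → [-12, 0, 3, 3]
POP     → [-12, 0, 3]
SUB     → [-12, -3]
GT      → [0]
DUP     → [0, 0]
ADD     → [0]
PUSH 9  → [0, 9]
STORE 1 → [0]
PUSH -2 → [0, -2]
MUL     → [0]
PUSH 9  → [0, 9]
SWAP    → [9, 0]

9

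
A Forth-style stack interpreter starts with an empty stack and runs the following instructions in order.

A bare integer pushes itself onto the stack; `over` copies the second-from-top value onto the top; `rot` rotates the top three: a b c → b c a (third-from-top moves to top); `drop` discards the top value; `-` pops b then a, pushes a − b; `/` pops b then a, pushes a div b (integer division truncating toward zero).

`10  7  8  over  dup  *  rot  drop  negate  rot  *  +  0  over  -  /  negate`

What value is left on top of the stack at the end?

1

10      [10]
7       [10, 7]
8       [10, 7, 8]
over    [10, 7, 8, 7]
dup     [10, 7, 8, 7, 7]
*       [10, 7, 8, 49]
rot     [10, 8, 49, 7]
drop    [10, 8, 49]
negate  [10, 8, -49]
rot     [8, -49, 10]
*       [8, -490]
+       [-482]
0       [-482, 0]
over    [-482, 0, -482]
-       [-482, 482]
/       [-1]
negate  [1]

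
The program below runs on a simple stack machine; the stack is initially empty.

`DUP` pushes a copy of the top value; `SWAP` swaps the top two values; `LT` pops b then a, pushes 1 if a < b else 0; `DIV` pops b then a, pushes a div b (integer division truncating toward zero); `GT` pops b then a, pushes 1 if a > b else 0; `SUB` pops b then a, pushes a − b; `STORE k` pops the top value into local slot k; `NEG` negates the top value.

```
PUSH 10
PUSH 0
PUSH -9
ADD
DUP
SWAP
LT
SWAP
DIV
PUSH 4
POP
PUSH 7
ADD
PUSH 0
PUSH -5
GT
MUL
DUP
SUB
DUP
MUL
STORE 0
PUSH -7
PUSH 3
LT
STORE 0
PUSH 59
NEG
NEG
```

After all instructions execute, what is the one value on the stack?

59

PUSH 10 -> 10
PUSH 0  -> 10 0
PUSH -9 -> 10 0 -9
ADD     -> 10 -9
DUP     -> 10 -9 -9
SWAP    -> 10 -9 -9
LT      -> 10 0
SWAP    -> 0 10
DIV     -> 0
PUSH 4  -> 0 4
POP     -> 0
PUSH 7  -> 0 7
ADD     -> 7
PUSH 0  -> 7 0
PUSH -5 -> 7 0 -5
GT      -> 7 1
MUL     -> 7
DUP     -> 7 7
SUB     -> 0
DUP     -> 0 0
MUL     -> 0
STORE 0 -> (empty)
PUSH -7 -> -7
PUSH 3  -> -7 3
LT      -> 1
STORE 0 -> (empty)
PUSH 59 -> 59
NEG     -> -59
NEG     -> 59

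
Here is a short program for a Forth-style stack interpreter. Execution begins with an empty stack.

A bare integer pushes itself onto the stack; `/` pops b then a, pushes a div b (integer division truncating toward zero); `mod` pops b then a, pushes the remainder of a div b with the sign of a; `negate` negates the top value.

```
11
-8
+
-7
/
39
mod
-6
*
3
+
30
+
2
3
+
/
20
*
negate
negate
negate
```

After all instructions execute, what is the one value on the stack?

-120

11      11
-8      11 -8
+       3
-7      3 -7
/       0
39      0 39
mod     0
-6      0 -6
*       0
3       0 3
+       3
30      3 30
+       33
2       33 2
3       33 2 3
+       33 5
/       6
20      6 20
*       120
negate  -120
negate  120
negate  -120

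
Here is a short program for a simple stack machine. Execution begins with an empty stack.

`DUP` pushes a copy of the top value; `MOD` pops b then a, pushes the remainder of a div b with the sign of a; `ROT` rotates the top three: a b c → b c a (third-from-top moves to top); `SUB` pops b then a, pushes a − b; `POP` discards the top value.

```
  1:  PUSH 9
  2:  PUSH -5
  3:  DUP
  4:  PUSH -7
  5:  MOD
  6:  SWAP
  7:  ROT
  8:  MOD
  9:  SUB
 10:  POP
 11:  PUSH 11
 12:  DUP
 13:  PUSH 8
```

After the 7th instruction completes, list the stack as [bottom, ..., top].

[-5, -5, 9]

PUSH 9  : [9]
PUSH -5 : [9, -5]
DUP     : [9, -5, -5]
PUSH -7 : [9, -5, -5, -7]
MOD     : [9, -5, -5]
SWAP    : [9, -5, -5]
ROT     : [-5, -5, 9]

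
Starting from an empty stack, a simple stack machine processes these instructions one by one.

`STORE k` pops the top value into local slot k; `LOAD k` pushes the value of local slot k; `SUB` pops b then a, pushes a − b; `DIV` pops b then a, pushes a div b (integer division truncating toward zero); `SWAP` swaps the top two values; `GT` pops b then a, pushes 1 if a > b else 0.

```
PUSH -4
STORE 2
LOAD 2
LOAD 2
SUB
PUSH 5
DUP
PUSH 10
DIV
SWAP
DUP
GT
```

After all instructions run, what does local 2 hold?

-4

PUSH -4 → -4
STORE 2 → (empty)
LOAD 2  → -4
LOAD 2  → -4 -4
SUB     → 0
PUSH 5  → 0 5
DUP     → 0 5 5
PUSH 10 → 0 5 5 10
DIV     → 0 5 0
SWAP    → 0 0 5
DUP     → 0 0 5 5
GT      → 0 0 0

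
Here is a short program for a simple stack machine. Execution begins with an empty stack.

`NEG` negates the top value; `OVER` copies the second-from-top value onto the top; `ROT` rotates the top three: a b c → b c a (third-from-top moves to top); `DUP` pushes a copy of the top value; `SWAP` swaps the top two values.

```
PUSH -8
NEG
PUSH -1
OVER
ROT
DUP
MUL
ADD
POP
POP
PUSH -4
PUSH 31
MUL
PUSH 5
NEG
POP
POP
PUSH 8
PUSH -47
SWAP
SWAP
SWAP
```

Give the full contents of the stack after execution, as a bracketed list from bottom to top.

PUSH -8  : -8
NEG      : 8
PUSH -1  : 8 -1
OVER     : 8 -1 8
ROT      : -1 8 8
DUP      : -1 8 8 8
MUL      : -1 8 64
ADD      : -1 72
POP      : -1
POP      : (empty)
PUSH -4  : -4
PUSH 31  : -4 31
MUL      : -124
PUSH 5   : -124 5
NEG      : -124 -5
POP      : -124
POP      : (empty)
PUSH 8   : 8
PUSH -47 : 8 -47
SWAP     : -47 8
SWAP     : 8 -47
SWAP     : -47 8

[-47, 8]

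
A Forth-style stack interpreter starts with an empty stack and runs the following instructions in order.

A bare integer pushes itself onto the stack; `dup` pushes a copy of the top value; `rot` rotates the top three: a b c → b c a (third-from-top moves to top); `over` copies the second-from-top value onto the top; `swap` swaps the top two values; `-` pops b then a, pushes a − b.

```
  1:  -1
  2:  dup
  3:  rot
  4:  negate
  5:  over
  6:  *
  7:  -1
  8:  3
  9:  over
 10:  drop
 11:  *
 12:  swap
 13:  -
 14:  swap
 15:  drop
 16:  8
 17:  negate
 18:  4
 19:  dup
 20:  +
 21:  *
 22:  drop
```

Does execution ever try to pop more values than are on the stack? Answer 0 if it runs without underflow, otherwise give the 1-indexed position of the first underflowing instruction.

-1  -> [-1]
dup -> [-1, -1]
rot  — needs 3 operands, stack has 2 → underflow

3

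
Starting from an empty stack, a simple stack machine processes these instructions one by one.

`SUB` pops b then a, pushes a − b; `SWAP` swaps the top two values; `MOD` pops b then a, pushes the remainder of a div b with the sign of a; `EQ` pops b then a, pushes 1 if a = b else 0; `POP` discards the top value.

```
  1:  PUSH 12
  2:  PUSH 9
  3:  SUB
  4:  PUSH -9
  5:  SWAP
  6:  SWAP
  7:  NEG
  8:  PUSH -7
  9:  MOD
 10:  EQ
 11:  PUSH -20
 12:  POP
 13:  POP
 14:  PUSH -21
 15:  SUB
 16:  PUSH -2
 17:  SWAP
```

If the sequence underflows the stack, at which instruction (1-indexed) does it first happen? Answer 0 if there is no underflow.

PUSH 12  -> [12]
PUSH 9   -> [12, 9]
SUB      -> [3]
PUSH -9  -> [3, -9]
SWAP     -> [-9, 3]
SWAP     -> [3, -9]
NEG      -> [3, 9]
PUSH -7  -> [3, 9, -7]
MOD      -> [3, 2]
EQ       -> [0]
PUSH -20 -> [0, -20]
POP      -> [0]
POP      -> []
PUSH -21 -> [-21]
SUB  — needs 2 operands, stack has 1 → underflow

15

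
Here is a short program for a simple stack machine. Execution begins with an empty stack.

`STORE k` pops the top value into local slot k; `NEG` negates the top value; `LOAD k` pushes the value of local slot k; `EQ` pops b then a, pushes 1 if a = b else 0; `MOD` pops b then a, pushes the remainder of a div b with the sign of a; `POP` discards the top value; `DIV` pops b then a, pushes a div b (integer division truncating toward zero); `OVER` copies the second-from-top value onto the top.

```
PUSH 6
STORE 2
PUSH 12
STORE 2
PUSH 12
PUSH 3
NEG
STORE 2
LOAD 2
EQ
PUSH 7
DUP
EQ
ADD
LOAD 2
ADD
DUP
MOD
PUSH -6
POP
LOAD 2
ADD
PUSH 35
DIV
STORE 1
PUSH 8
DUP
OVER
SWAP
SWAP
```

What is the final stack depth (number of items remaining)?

3

PUSH 6  : [6]
STORE 2 : []
PUSH 12 : [12]
STORE 2 : []
PUSH 12 : [12]
PUSH 3  : [12, 3]
NEG     : [12, -3]
STORE 2 : [12]
LOAD 2  : [12, -3]
EQ      : [0]
PUSH 7  : [0, 7]
DUP     : [0, 7, 7]
EQ      : [0, 1]
ADD     : [1]
LOAD 2  : [1, -3]
ADD     : [-2]
DUP     : [-2, -2]
MOD     : [0]
PUSH -6 : [0, -6]
POP     : [0]
LOAD 2  : [0, -3]
ADD     : [-3]
PUSH 35 : [-3, 35]
DIV     : [0]
STORE 1 : []
PUSH 8  : [8]
DUP     : [8, 8]
OVER    : [8, 8, 8]
SWAP    : [8, 8, 8]
SWAP    : [8, 8, 8]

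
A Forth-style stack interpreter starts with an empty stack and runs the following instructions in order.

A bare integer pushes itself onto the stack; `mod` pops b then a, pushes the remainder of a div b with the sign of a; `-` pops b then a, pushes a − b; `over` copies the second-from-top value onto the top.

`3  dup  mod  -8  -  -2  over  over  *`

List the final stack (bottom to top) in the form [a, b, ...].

[8, -2, -16]

3    : [3]
dup  : [3, 3]
mod  : [0]
-8   : [0, -8]
-    : [8]
-2   : [8, -2]
over : [8, -2, 8]
over : [8, -2, 8, -2]
*    : [8, -2, -16]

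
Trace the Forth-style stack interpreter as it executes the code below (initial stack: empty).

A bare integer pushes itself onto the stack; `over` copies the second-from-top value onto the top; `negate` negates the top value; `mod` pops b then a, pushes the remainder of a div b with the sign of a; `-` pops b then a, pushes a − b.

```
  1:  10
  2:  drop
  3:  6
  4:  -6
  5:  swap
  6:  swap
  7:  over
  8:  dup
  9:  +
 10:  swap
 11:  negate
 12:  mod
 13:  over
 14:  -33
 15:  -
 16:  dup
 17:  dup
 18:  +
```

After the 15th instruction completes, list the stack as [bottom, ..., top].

[6, 0, 39]

10      [10]
drop    []
6       [6]
-6      [6, -6]
swap    [-6, 6]
swap    [6, -6]
over    [6, -6, 6]
dup     [6, -6, 6, 6]
+       [6, -6, 12]
swap    [6, 12, -6]
negate  [6, 12, 6]
mod     [6, 0]
over    [6, 0, 6]
-33     [6, 0, 6, -33]
-       [6, 0, 39]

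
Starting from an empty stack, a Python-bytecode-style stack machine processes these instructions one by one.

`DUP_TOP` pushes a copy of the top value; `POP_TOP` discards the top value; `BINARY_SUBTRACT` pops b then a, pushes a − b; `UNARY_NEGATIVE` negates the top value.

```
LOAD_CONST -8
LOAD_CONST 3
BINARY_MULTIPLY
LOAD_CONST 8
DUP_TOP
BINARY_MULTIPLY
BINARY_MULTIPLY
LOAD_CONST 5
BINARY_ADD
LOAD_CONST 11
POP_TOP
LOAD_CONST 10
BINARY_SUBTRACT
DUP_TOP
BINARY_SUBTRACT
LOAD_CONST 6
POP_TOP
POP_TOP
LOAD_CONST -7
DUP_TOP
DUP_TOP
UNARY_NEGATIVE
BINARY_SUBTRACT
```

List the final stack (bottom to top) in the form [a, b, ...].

[-7, -14]

LOAD_CONST -8   : [-8]
LOAD_CONST 3    : [-8, 3]
BINARY_MULTIPLY : [-24]
LOAD_CONST 8    : [-24, 8]
DUP_TOP         : [-24, 8, 8]
BINARY_MULTIPLY : [-24, 64]
BINARY_MULTIPLY : [-1536]
LOAD_CONST 5    : [-1536, 5]
BINARY_ADD      : [-1531]
LOAD_CONST 11   : [-1531, 11]
POP_TOP         : [-1531]
LOAD_CONST 10   : [-1531, 10]
BINARY_SUBTRACT : [-1541]
DUP_TOP         : [-1541, -1541]
BINARY_SUBTRACT : [0]
LOAD_CONST 6    : [0, 6]
POP_TOP         : [0]
POP_TOP         : []
LOAD_CONST -7   : [-7]
DUP_TOP         : [-7, -7]
DUP_TOP         : [-7, -7, -7]
UNARY_NEGATIVE  : [-7, -7, 7]
BINARY_SUBTRACT : [-7, -14]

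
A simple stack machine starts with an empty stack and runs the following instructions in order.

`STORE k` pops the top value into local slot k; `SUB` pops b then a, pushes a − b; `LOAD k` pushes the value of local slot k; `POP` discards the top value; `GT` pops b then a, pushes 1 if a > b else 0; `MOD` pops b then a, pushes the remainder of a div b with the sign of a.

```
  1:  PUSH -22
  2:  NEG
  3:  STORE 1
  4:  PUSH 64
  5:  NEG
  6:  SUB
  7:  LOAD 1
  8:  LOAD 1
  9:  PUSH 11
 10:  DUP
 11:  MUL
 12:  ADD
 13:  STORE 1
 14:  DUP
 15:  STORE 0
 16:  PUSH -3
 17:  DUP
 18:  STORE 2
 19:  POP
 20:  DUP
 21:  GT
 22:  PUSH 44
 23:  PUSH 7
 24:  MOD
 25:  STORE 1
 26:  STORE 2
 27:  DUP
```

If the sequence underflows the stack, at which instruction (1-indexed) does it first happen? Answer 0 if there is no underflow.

6

PUSH -22  -22
NEG       22
STORE 1   (empty)
PUSH 64   64
NEG       -64
SUB  — needs 2 operands, stack has 1 → underflow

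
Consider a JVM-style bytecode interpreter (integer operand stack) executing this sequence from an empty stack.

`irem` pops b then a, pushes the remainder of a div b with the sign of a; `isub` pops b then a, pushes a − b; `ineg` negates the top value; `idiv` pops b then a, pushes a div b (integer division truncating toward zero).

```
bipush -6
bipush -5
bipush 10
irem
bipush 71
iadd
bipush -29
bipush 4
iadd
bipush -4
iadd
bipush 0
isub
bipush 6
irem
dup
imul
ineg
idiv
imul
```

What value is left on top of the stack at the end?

12

bipush -6  → -6
bipush -5  → -6 -5
bipush 10  → -6 -5 10
irem       → -6 -5
bipush 71  → -6 -5 71
iadd       → -6 66
bipush -29 → -6 66 -29
bipush 4   → -6 66 -29 4
iadd       → -6 66 -25
bipush -4  → -6 66 -25 -4
iadd       → -6 66 -29
bipush 0   → -6 66 -29 0
isub       → -6 66 -29
bipush 6   → -6 66 -29 6
irem       → -6 66 -5
dup        → -6 66 -5 -5
imul       → -6 66 25
ineg       → -6 66 -25
idiv       → -6 -2
imul       → 12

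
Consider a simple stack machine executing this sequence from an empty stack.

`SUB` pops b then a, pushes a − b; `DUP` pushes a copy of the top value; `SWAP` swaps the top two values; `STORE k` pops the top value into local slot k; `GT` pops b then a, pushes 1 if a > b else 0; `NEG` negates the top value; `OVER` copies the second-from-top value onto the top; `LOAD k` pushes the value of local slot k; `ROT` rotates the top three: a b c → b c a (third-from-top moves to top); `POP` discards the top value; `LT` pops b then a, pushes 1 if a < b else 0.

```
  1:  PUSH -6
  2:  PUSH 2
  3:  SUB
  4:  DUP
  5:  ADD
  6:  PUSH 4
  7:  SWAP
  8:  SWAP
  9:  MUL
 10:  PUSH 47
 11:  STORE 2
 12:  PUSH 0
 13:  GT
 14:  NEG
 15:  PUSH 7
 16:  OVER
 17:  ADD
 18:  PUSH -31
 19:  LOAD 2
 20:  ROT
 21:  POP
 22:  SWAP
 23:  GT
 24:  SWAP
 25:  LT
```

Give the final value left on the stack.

0

PUSH -6   -6
PUSH 2    -6 2
SUB       -8
DUP       -8 -8
ADD       -16
PUSH 4    -16 4
SWAP      4 -16
SWAP      -16 4
MUL       -64
PUSH 47   -64 47
STORE 2   -64
PUSH 0    -64 0
GT        0
NEG       0
PUSH 7    0 7
OVER      0 7 0
ADD       0 7
PUSH -31  0 7 -31
LOAD 2    0 7 -31 47
ROT       0 -31 47 7
POP       0 -31 47
SWAP      0 47 -31
GT        0 1
SWAP      1 0
LT        0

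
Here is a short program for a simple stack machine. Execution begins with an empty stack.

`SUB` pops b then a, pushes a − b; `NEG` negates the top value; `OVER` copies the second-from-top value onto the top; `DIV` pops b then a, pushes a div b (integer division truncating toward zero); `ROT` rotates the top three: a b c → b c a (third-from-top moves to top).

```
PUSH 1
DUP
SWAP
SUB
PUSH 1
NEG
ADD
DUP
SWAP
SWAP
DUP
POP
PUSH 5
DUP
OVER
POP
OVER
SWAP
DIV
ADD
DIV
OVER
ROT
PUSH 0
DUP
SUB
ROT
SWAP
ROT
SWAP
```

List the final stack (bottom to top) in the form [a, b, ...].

[0, -1, -1, 0]

PUSH 1 → 1
DUP    → 1 1
SWAP   → 1 1
SUB    → 0
PUSH 1 → 0 1
NEG    → 0 -1
ADD    → -1
DUP    → -1 -1
SWAP   → -1 -1
SWAP   → -1 -1
DUP    → -1 -1 -1
POP    → -1 -1
PUSH 5 → -1 -1 5
DUP    → -1 -1 5 5
OVER   → -1 -1 5 5 5
POP    → -1 -1 5 5
OVER   → -1 -1 5 5 5
SWAP   → -1 -1 5 5 5
DIV    → -1 -1 5 1
ADD    → -1 -1 6
DIV    → -1 0
OVER   → -1 0 -1
ROT    → 0 -1 -1
PUSH 0 → 0 -1 -1 0
DUP    → 0 -1 -1 0 0
SUB    → 0 -1 -1 0
ROT    → 0 -1 0 -1
SWAP   → 0 -1 -1 0
ROT    → 0 -1 0 -1
SWAP   → 0 -1 -1 0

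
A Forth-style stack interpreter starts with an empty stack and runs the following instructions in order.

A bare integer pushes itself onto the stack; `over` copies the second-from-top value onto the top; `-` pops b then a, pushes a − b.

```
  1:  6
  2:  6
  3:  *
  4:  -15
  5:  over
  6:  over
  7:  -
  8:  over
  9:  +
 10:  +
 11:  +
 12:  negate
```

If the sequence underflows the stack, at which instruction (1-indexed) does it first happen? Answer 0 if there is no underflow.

0

6      -> [6]
6      -> [6, 6]
*      -> [36]
-15    -> [36, -15]
over   -> [36, -15, 36]
over   -> [36, -15, 36, -15]
-      -> [36, -15, 51]
over   -> [36, -15, 51, -15]
+      -> [36, -15, 36]
+      -> [36, 21]
+      -> [57]
negate -> [-57]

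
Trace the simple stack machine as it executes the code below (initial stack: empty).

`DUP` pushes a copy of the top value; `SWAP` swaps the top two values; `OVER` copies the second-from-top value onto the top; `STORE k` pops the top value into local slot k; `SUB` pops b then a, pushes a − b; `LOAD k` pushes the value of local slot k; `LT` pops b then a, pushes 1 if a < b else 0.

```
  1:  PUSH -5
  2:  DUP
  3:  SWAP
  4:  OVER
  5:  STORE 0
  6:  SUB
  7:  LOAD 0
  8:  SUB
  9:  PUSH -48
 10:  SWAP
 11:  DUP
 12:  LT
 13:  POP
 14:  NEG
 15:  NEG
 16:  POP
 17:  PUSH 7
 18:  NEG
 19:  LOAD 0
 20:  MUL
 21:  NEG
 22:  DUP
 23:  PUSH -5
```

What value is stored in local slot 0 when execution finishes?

PUSH -5  -> [-5]
DUP      -> [-5, -5]
SWAP     -> [-5, -5]
OVER     -> [-5, -5, -5]
STORE 0  -> [-5, -5]
SUB      -> [0]
LOAD 0   -> [0, -5]
SUB      -> [5]
PUSH -48 -> [5, -48]
SWAP     -> [-48, 5]
DUP      -> [-48, 5, 5]
LT       -> [-48, 0]
POP      -> [-48]
NEG      -> [48]
NEG      -> [-48]
POP      -> []
PUSH 7   -> [7]
NEG      -> [-7]
LOAD 0   -> [-7, -5]
MUL      -> [35]
NEG      -> [-35]
DUP      -> [-35, -35]
PUSH -5  -> [-35, -35, -5]

-5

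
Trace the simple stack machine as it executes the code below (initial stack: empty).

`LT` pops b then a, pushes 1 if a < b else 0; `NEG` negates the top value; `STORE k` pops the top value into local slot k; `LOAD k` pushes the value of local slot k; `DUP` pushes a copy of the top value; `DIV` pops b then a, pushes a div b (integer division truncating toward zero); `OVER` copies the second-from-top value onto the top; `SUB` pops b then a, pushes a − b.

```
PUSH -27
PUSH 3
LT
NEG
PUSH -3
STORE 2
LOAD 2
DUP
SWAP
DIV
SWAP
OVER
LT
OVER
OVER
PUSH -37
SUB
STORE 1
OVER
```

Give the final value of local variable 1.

38

PUSH -27 → [-27]
PUSH 3   → [-27, 3]
LT       → [1]
NEG      → [-1]
PUSH -3  → [-1, -3]
STORE 2  → [-1]
LOAD 2   → [-1, -3]
DUP      → [-1, -3, -3]
SWAP     → [-1, -3, -3]
DIV      → [-1, 1]
SWAP     → [1, -1]
OVER     → [1, -1, 1]
LT       → [1, 1]
OVER     → [1, 1, 1]
OVER     → [1, 1, 1, 1]
PUSH -37 → [1, 1, 1, 1, -37]
SUB      → [1, 1, 1, 38]
STORE 1  → [1, 1, 1]
OVER     → [1, 1, 1, 1]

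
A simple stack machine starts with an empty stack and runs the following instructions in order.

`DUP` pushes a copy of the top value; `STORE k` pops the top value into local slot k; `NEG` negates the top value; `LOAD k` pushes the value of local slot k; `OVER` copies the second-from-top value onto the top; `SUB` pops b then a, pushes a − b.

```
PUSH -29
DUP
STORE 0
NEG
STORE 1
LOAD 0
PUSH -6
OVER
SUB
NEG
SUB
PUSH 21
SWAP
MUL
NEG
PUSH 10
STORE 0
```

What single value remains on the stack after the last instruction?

PUSH -29 → [-29]
DUP      → [-29, -29]
STORE 0  → [-29]
NEG      → [29]
STORE 1  → []
LOAD 0   → [-29]
PUSH -6  → [-29, -6]
OVER     → [-29, -6, -29]
SUB      → [-29, 23]
NEG      → [-29, -23]
SUB      → [-6]
PUSH 21  → [-6, 21]
SWAP     → [21, -6]
MUL      → [-126]
NEG      → [126]
PUSH 10  → [126, 10]
STORE 0  → [126]

126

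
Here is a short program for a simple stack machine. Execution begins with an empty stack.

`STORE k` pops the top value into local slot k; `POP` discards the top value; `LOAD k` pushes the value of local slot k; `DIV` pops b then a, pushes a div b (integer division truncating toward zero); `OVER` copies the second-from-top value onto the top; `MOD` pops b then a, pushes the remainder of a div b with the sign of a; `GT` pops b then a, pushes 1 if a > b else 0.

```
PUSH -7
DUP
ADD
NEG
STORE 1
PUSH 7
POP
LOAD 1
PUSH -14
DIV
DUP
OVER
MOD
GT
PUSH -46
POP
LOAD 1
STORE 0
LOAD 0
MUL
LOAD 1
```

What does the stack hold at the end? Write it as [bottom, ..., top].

PUSH -7  -> [-7]
DUP      -> [-7, -7]
ADD      -> [-14]
NEG      -> [14]
STORE 1  -> []
PUSH 7   -> [7]
POP      -> []
LOAD 1   -> [14]
PUSH -14 -> [14, -14]
DIV      -> [-1]
DUP      -> [-1, -1]
OVER     -> [-1, -1, -1]
MOD      -> [-1, 0]
GT       -> [0]
PUSH -46 -> [0, -46]
POP      -> [0]
LOAD 1   -> [0, 14]
STORE 0  -> [0]
LOAD 0   -> [0, 14]
MUL      -> [0]
LOAD 1   -> [0, 14]

[0, 14]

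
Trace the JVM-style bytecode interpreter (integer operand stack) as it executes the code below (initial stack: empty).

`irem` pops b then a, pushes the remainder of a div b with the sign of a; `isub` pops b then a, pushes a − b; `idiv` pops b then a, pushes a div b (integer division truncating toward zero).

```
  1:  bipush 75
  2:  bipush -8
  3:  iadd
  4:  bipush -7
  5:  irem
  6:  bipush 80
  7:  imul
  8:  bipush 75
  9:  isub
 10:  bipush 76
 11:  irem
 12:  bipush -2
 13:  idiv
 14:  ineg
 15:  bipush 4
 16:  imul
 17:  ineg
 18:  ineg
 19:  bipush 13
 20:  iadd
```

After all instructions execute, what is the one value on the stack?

bipush 75 : [75]
bipush -8 : [75, -8]
iadd      : [67]
bipush -7 : [67, -7]
irem      : [4]
bipush 80 : [4, 80]
imul      : [320]
bipush 75 : [320, 75]
isub      : [245]
bipush 76 : [245, 76]
irem      : [17]
bipush -2 : [17, -2]
idiv      : [-8]
ineg      : [8]
bipush 4  : [8, 4]
imul      : [32]
ineg      : [-32]
ineg      : [32]
bipush 13 : [32, 13]
iadd      : [45]

45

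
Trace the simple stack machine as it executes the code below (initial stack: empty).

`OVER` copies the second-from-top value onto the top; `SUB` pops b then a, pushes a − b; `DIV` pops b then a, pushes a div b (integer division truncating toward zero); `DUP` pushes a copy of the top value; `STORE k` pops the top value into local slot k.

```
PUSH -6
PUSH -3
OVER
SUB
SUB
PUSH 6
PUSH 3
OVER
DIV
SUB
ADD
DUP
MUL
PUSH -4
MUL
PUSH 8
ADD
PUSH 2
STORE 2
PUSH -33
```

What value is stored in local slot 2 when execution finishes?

PUSH -6  -> [-6]
PUSH -3  -> [-6, -3]
OVER     -> [-6, -3, -6]
SUB      -> [-6, 3]
SUB      -> [-9]
PUSH 6   -> [-9, 6]
PUSH 3   -> [-9, 6, 3]
OVER     -> [-9, 6, 3, 6]
DIV      -> [-9, 6, 0]
SUB      -> [-9, 6]
ADD      -> [-3]
DUP      -> [-3, -3]
MUL      -> [9]
PUSH -4  -> [9, -4]
MUL      -> [-36]
PUSH 8   -> [-36, 8]
ADD      -> [-28]
PUSH 2   -> [-28, 2]
STORE 2  -> [-28]
PUSH -33 -> [-28, -33]

2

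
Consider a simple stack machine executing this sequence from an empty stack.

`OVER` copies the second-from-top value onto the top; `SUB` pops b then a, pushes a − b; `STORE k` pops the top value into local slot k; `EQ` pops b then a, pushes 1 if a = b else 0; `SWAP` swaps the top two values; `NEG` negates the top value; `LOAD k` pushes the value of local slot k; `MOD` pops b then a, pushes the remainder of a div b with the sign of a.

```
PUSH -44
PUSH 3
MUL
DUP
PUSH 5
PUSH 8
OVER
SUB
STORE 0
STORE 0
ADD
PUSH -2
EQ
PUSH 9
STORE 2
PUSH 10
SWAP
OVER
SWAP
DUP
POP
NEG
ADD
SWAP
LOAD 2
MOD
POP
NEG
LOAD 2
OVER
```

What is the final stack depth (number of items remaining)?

PUSH -44  [-44]
PUSH 3    [-44, 3]
MUL       [-132]
DUP       [-132, -132]
PUSH 5    [-132, -132, 5]
PUSH 8    [-132, -132, 5, 8]
OVER      [-132, -132, 5, 8, 5]
SUB       [-132, -132, 5, 3]
STORE 0   [-132, -132, 5]
STORE 0   [-132, -132]
ADD       [-264]
PUSH -2   [-264, -2]
EQ        [0]
PUSH 9    [0, 9]
STORE 2   [0]
PUSH 10   [0, 10]
SWAP      [10, 0]
OVER      [10, 0, 10]
SWAP      [10, 10, 0]
DUP       [10, 10, 0, 0]
POP       [10, 10, 0]
NEG       [10, 10, 0]
ADD       [10, 10]
SWAP      [10, 10]
LOAD 2    [10, 10, 9]
MOD       [10, 1]
POP       [10]
NEG       [-10]
LOAD 2    [-10, 9]
OVER      [-10, 9, -10]

3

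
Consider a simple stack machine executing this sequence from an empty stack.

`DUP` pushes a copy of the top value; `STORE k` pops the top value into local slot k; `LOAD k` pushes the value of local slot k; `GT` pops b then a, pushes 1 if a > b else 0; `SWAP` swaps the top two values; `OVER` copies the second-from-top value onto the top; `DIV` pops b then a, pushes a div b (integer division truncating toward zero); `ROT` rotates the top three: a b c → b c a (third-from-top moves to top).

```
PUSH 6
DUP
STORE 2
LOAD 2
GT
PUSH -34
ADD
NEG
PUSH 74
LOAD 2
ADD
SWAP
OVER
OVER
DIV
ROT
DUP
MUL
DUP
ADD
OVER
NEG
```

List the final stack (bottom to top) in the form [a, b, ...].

PUSH 6    6
DUP       6 6
STORE 2   6
LOAD 2    6 6
GT        0
PUSH -34  0 -34
ADD       -34
NEG       34
PUSH 74   34 74
LOAD 2    34 74 6
ADD       34 80
SWAP      80 34
OVER      80 34 80
OVER      80 34 80 34
DIV       80 34 2
ROT       34 2 80
DUP       34 2 80 80
MUL       34 2 6400
DUP       34 2 6400 6400
ADD       34 2 12800
OVER      34 2 12800 2
NEG       34 2 12800 -2

[34, 2, 12800, -2]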